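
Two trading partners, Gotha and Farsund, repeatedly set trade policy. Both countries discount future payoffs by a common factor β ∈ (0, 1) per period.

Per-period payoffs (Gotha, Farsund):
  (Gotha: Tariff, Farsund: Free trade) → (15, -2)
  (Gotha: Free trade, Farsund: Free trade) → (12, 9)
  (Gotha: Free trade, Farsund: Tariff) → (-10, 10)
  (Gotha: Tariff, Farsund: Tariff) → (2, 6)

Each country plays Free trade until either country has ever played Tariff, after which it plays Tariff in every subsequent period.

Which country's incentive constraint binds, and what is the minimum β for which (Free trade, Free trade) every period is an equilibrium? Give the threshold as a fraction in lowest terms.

Farsund; β ≥ 1/4

For Gotha: deviation gain 15−12 = 3, per-period punishment loss 12−2 = 10. IC gives β ≥ 3/13.
For Farsund: gain 1, loss 3 per period, so β ≥ 1/4.
The tighter constraint is Farsund's, so cooperation needs β ≥ 1/4.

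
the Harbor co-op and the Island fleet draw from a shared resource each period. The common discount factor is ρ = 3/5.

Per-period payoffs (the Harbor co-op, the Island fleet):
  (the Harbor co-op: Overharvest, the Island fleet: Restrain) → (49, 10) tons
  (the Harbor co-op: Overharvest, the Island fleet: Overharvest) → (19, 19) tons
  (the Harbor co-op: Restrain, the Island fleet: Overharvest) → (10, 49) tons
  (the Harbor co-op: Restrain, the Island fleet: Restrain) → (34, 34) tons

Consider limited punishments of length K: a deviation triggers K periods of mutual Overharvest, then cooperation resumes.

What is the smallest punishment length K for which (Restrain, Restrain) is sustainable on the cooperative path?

3

Need Σ_{k=1}^{K} ρ^k ≥ (49−34)/(34−19) = 1.0000 at ρ = 3/5.
At K = 2 the sum is 0.9600 < 1.0000; at K = 3 it is 1.1760 ≥ 1.0000.
So the minimum punishment length is K = 3.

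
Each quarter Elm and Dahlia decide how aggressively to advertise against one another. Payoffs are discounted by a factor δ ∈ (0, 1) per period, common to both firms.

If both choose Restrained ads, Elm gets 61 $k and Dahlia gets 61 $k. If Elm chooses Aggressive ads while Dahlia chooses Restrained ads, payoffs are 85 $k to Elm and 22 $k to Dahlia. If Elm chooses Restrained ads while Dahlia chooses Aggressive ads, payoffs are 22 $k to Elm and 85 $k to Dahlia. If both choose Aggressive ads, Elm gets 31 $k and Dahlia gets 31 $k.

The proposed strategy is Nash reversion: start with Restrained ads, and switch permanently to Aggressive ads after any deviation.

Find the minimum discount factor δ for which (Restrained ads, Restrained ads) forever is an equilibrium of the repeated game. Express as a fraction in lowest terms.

4/9

Cooperation forever yields 61 each period: 61/(1−δ).
Deviating yields 85 once, then 31 forever: 85 + 31δ/(1−δ).
No profitable deviation requires 61/(1−δ) ≥ 85 + 31δ/(1−δ).
Multiplying by (1−δ): 61 ≥ 85(1−δ) + 31δ = 85 − 54δ.
So 54δ ≥ 24, i.e. δ ≥ 24/54 = 4/9.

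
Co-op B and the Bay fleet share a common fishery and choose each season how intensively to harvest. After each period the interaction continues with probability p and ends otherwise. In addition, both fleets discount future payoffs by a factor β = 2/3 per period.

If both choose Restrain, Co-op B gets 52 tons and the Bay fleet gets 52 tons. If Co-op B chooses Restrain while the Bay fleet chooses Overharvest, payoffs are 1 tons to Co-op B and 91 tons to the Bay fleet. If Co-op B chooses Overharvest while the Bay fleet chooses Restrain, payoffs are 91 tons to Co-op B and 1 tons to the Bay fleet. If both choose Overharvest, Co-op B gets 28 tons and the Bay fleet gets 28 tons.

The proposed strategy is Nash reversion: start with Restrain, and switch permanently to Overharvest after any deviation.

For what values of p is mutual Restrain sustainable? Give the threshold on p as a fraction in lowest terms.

13/14

Expected continuation weight on next period's payoff is β·p = 2/3·p, which plays the role of the discount factor.
Cooperation requires 2/3·p ≥ (91−52)/(91−28) = 13/21, hence p ≥ 13/14.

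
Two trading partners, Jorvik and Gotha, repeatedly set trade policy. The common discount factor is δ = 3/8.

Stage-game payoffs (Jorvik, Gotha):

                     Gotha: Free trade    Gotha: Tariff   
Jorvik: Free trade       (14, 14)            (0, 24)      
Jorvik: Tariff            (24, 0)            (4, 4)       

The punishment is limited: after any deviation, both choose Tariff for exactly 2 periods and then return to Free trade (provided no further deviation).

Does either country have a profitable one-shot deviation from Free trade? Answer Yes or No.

Comparing payoff streams over the 3 periods until play realigns: cooperate → 14(1+δ+…+δ^2); deviate → 24 + 4(δ+…+δ^2).
Cooperation is sustained iff (14−4)(δ+…+δ^2) ≥ 24−14.
δ+…+δ^2 = 3/8·(1−(3/8)^2)/(1−3/8) = 0.5156, and (24−14)/(14−4) = 1.0000.
0.5156 < 1.0000, so cooperation is not sustainable.

Yes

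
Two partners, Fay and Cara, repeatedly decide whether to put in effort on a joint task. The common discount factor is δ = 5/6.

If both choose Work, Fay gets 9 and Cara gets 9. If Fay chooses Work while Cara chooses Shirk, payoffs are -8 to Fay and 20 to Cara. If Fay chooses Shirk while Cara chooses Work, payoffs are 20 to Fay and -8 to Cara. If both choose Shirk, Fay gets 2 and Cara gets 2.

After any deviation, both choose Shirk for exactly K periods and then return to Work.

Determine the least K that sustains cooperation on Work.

3

IC: δ(1−δ^K)/(1−δ) ≥ (20−9)/(9−2) = 11/7.
With δ = 5/6: need 1 − δ^K ≥ 11/7·(1−5/6)/(5/6), i.e. δ^K ≤ 0.6857.
Since (5/6)^2 = 0.6944 and (5/6)^3 = 0.5787, the smallest such K is 3.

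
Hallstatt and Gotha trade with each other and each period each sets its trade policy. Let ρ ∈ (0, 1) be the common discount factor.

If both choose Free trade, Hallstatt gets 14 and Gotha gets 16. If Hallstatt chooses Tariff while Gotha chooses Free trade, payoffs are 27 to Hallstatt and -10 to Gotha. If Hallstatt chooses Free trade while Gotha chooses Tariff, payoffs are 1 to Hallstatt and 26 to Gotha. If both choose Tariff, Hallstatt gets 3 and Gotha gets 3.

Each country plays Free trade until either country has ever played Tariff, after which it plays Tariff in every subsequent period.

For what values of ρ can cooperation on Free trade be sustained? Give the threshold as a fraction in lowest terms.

13/24

Hallstatt: cooperation gives 14 each period; deviation gives 27 once then 3 forever.
  14/(1−ρ) ≥ 27 + 3ρ/(1−ρ) ⇒ ρ ≥ 13/24.
Gotha: cooperation gives 16 each period; deviation gives 26 once then 3 forever.
  ρ ≥ 10/23.
Both must hold, so the binding constraint is Hallstatt's: ρ ≥ 13/24.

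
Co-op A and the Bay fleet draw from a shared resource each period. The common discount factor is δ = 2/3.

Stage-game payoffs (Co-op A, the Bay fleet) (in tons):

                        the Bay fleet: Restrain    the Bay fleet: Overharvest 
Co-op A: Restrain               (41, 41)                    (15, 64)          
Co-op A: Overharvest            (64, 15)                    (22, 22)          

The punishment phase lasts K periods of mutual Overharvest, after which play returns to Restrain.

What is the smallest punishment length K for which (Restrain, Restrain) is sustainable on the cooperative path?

3

No profitable deviation requires (41−22)(δ+…+δ^K) ≥ 64−41, i.e. δ+…+δ^K ≥ 23/19 ≈ 1.2105.
With δ = 2/3, the partial sums are K=1: 0.6667, K=2: 1.1111, K=3: 1.4074.
K = 3 is the first length at which the sum reaches 1.2105.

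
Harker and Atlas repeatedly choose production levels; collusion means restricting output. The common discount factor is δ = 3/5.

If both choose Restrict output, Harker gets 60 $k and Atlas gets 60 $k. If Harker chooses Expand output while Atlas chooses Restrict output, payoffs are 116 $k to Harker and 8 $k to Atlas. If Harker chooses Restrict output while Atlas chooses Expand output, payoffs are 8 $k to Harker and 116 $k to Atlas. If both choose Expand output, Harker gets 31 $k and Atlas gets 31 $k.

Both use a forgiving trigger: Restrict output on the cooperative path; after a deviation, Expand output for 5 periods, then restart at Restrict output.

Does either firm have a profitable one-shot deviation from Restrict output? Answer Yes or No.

Yes

IC: δ+…+δ^5 ≥ (116−60)/(60−31) = 56/29.
At δ = 3/5: partial sum = 1.3834 < 1.9310. Cooperation not sustainable.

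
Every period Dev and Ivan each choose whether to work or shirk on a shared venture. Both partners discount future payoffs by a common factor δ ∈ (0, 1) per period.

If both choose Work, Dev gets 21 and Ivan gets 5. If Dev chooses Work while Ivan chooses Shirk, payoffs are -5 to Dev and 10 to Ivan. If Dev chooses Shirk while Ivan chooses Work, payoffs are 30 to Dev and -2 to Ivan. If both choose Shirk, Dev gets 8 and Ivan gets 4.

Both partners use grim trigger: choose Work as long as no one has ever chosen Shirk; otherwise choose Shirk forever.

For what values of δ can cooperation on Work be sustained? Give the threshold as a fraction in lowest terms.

Dev: cooperation gives 21 each period; deviation gives 30 once then 8 forever.
  21/(1−δ) ≥ 30 + 8δ/(1−δ) ⇒ δ ≥ 9/22.
Ivan: cooperation gives 5 each period; deviation gives 10 once then 4 forever.
  δ ≥ 5/6.
Both must hold, so the binding constraint is Ivan's: δ ≥ 5/6.

5/6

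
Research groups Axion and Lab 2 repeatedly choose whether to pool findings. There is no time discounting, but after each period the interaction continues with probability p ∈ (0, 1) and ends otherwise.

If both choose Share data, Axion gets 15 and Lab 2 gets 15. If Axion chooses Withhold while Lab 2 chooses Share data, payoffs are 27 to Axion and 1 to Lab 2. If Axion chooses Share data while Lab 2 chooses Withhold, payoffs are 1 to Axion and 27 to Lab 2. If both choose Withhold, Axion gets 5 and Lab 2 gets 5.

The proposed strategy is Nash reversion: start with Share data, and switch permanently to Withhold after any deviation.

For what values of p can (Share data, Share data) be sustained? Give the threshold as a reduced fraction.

6/11

With no time discounting, the continuation probability p plays the role of the discount factor.
Grim-trigger IC: 15/(1−p) ≥ 27 + 5p/(1−p) ⇒ p ≥ (27−15)/(27−5) = 6/11.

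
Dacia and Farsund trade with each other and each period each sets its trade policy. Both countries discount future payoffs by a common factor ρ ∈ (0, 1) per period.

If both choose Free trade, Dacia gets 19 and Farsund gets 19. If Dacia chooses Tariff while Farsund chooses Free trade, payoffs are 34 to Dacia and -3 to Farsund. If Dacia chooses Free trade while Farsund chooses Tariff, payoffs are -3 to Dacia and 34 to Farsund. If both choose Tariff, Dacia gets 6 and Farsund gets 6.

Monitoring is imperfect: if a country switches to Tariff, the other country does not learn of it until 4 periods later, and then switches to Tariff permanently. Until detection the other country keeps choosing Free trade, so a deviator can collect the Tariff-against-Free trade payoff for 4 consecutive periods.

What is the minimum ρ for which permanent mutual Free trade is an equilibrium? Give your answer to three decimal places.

The best deviation is to choose Tariff for all 4 undetected periods, earning 34 each, then 6 forever once detected.
Deviation value: 34(1−ρ^4)/(1−ρ) + 6ρ^4/(1−ρ); cooperation value: 19/(1−ρ).
IC: 19 ≥ 34(1−ρ^4) + 6ρ^4 = 34 − 28ρ^4.
So ρ^4 ≥ 15/28, giving ρ ≥ (15/28)^(1/4) ≈ 0.856.

0.856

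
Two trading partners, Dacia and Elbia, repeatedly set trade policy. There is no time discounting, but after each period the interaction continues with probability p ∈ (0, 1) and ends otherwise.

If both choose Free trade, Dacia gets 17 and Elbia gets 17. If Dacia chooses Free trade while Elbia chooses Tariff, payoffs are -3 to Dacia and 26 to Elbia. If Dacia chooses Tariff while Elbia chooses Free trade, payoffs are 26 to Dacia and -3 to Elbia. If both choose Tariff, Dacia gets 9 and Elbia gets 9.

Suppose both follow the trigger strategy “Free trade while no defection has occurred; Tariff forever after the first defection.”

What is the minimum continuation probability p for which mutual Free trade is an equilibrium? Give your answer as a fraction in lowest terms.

Expected cooperation value is 17 + p·17 + p²·17 + … = 17/(1−p); deviation gives 26 + p·9/(1−p).
17 ≥ 26(1−p) + 9p ⇒ 17p ≥ 9 ⇒ p ≥ 9/17.

9/17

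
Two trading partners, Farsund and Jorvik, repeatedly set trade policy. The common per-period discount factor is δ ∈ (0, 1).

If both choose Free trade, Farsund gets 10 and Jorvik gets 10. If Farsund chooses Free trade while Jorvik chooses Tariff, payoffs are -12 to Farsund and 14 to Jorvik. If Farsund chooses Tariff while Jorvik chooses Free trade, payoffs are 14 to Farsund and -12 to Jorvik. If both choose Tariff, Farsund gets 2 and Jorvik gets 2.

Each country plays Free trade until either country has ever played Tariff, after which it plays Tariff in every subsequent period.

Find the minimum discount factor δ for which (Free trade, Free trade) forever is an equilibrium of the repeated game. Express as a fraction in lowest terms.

Cooperation forever yields 10 each period: 10/(1−δ).
Deviating yields 14 once, then 2 forever: 14 + 2δ/(1−δ).
No profitable deviation requires 10/(1−δ) ≥ 14 + 2δ/(1−δ).
Multiplying by (1−δ): 10 ≥ 14(1−δ) + 2δ = 14 − 12δ.
So 12δ ≥ 4, i.e. δ ≥ 4/12 = 1/3.

1/3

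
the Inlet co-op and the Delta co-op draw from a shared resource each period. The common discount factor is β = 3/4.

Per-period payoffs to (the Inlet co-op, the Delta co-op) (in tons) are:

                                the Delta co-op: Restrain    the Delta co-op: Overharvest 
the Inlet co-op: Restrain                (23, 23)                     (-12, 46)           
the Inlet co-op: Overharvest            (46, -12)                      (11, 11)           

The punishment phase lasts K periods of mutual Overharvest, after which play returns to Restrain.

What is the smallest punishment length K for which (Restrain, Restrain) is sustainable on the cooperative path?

4

No profitable deviation requires (23−11)(β+…+β^K) ≥ 46−23, i.e. β+…+β^K ≥ 23/12 ≈ 1.9167.
With β = 3/4, the partial sums are K=1: 0.7500, K=2: 1.3125, K=3: 1.7344, K=4: 2.0508.
K = 4 is the first length at which the sum reaches 1.9167.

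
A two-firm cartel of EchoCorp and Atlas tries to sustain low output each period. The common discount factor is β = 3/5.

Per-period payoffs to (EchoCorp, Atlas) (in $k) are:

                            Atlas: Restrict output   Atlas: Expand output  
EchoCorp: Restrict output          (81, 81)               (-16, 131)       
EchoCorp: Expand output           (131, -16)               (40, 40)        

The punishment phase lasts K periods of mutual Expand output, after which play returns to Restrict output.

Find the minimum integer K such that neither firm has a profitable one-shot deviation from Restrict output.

4

Need Σ_{k=1}^{K} β^k ≥ (131−81)/(81−40) = 1.2195 at β = 3/5.
At K = 3 the sum is 1.1760 < 1.2195; at K = 4 it is 1.3056 ≥ 1.2195.
So the minimum punishment length is K = 4.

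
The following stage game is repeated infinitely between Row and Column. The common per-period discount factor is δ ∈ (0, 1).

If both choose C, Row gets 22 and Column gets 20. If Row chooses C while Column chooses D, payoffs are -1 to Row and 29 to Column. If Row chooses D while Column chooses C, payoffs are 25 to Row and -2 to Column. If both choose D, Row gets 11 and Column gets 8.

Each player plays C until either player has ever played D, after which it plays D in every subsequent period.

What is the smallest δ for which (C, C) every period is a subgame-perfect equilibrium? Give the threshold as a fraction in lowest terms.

3/7

For Row: deviation gain 25−22 = 3, per-period punishment loss 22−11 = 11. IC gives δ ≥ 3/14.
For Column: gain 9, loss 12 per period, so δ ≥ 9/21 = 3/7.
The tighter constraint is Column's, so cooperation needs δ ≥ 3/7.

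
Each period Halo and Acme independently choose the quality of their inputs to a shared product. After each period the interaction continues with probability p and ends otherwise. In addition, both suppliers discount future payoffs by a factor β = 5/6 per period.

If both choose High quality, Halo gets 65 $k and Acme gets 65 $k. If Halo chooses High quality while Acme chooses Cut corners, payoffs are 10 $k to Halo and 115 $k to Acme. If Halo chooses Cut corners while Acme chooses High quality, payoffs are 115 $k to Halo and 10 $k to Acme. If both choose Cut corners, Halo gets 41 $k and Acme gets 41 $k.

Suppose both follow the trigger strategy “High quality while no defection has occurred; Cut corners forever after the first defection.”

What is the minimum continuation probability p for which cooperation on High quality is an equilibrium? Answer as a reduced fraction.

30/37

Expected continuation weight on next period's payoff is β·p = 5/6·p, which plays the role of the discount factor.
Cooperation requires 5/6·p ≥ (115−65)/(115−41) = 25/37, hence p ≥ 30/37.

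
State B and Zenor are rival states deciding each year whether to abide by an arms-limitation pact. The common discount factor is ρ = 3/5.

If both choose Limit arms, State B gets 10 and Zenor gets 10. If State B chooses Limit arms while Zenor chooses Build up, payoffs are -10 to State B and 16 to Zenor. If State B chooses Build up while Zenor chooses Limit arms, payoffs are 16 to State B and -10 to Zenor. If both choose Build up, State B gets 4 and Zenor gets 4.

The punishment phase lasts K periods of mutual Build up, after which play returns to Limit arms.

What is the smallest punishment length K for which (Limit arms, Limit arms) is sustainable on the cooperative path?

IC: ρ(1−ρ^K)/(1−ρ) ≥ (16−10)/(10−4) = 1.
With ρ = 3/5: need 1 − ρ^K ≥ 1·(1−3/5)/(3/5), i.e. ρ^K ≤ 0.3333.
Since (3/5)^2 = 0.3600 and (3/5)^3 = 0.2160, the smallest such K is 3.

3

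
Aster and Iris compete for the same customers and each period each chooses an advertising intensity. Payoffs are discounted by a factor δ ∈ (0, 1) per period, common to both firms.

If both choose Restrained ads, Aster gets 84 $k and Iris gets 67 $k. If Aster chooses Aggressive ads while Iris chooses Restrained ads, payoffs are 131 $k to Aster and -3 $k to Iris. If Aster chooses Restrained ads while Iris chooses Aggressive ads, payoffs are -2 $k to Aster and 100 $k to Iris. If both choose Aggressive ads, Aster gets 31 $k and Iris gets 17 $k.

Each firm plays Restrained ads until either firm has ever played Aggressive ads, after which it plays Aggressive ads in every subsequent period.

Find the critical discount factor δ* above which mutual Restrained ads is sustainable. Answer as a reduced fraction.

47/100

Aster's threshold: (131−84)/(131−31) = 47/100.
Iris's threshold: (100−67)/(100−17) = 33/83.
47/100 > 33/83, so Aster binds and δ* = 47/100.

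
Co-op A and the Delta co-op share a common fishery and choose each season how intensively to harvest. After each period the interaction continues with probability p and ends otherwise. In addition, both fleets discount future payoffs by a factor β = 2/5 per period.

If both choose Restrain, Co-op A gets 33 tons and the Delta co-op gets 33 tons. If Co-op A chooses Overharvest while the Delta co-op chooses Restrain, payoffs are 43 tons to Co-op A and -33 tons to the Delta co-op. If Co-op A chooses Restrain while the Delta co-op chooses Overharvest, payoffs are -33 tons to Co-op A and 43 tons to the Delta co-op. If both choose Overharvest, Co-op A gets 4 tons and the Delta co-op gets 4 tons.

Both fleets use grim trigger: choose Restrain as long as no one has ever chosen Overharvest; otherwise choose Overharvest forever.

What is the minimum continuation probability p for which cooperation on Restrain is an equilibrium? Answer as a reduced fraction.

25/39

Expected continuation weight on next period's payoff is β·p = 2/5·p, which plays the role of the discount factor.
Cooperation requires 2/5·p ≥ (43−33)/(43−4) = 10/39, hence p ≥ 25/39.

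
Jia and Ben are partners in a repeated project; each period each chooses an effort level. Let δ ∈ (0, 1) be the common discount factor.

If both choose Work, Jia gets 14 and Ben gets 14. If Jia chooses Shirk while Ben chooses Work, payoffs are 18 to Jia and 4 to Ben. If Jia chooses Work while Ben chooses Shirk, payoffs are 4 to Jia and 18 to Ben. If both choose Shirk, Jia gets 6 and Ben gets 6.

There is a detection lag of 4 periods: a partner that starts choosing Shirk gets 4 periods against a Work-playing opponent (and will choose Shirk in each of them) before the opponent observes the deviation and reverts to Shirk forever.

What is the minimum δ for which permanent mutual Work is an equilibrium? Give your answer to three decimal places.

The best deviation is to choose Shirk for all 4 undetected periods, earning 18 each, then 6 forever once detected.
Deviation value: 18(1−δ^4)/(1−δ) + 6δ^4/(1−δ); cooperation value: 14/(1−δ).
IC: 14 ≥ 18(1−δ^4) + 6δ^4 = 18 − 12δ^4.
So δ^4 ≥ 4/12 = 1/3, giving δ ≥ (1/3)^(1/4) ≈ 0.760.

0.760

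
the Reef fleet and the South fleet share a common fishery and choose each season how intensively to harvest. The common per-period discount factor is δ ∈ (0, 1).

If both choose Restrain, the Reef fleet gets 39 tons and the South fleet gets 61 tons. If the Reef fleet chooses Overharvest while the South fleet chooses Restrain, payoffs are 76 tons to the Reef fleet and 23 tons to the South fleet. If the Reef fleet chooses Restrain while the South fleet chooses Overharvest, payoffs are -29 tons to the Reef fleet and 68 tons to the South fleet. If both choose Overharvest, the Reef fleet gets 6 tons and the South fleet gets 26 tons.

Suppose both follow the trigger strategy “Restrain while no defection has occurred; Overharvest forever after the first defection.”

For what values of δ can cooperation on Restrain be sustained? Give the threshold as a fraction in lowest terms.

37/70

the Reef fleet's threshold: (76−39)/(76−6) = 37/70.
the South fleet's threshold: (68−61)/(68−26) = 1/6.
37/70 > 1/6, so the Reef fleet binds and δ* = 37/70.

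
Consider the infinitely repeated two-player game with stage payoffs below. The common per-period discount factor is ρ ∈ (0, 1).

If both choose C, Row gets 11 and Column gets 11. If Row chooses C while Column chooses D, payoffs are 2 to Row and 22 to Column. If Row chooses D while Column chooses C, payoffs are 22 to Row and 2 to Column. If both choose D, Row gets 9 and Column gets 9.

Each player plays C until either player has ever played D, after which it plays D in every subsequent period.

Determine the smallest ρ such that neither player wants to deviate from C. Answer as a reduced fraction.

11/(1−ρ) ≥ 22 + 9ρ/(1−ρ)
11 ≥ 22 − 13ρ
ρ ≥ 11/13.

11/13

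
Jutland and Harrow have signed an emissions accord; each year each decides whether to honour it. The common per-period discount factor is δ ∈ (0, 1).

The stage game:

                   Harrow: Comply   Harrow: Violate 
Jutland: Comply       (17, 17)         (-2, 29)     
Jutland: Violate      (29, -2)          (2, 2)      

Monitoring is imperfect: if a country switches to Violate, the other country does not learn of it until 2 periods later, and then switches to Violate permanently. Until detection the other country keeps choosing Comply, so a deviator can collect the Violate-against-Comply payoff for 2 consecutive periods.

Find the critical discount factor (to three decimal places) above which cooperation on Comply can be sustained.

0.667

The best deviation is to choose Violate for all 2 undetected periods, earning 29 each, then 2 forever once detected.
Deviation value: 29(1−δ^2)/(1−δ) + 2δ^2/(1−δ); cooperation value: 17/(1−δ).
IC: 17 ≥ 29(1−δ^2) + 2δ^2 = 29 − 27δ^2.
So δ^2 ≥ 12/27 = 4/9, giving δ ≥ (4/9)^(1/2) ≈ 0.667.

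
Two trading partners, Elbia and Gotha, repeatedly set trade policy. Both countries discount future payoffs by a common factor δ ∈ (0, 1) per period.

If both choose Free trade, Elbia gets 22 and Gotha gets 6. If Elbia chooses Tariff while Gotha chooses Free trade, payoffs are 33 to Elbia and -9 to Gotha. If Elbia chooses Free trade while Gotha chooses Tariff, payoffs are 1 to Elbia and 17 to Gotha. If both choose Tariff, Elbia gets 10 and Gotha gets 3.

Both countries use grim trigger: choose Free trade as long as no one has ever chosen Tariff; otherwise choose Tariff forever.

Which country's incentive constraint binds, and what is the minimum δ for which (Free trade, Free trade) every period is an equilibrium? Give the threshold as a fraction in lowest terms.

Gotha; δ ≥ 11/14

Elbia: cooperation gives 22 each period; deviation gives 33 once then 10 forever.
  22/(1−δ) ≥ 33 + 10δ/(1−δ) ⇒ δ ≥ 11/23.
Gotha: cooperation gives 6 each period; deviation gives 17 once then 3 forever.
  δ ≥ 11/14.
Both must hold, so the binding constraint is Gotha's: δ ≥ 11/14.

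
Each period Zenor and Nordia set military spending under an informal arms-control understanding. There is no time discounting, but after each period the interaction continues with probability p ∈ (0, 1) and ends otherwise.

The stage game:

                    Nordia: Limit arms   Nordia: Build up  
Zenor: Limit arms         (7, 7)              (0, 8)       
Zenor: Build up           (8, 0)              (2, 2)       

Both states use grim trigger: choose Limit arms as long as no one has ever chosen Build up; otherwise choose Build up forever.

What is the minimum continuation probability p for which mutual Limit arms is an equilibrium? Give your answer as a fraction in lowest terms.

With no time discounting, the continuation probability p plays the role of the discount factor.
Grim-trigger IC: 7/(1−p) ≥ 8 + 2p/(1−p) ⇒ p ≥ (8−7)/(8−2) = 1/6.

1/6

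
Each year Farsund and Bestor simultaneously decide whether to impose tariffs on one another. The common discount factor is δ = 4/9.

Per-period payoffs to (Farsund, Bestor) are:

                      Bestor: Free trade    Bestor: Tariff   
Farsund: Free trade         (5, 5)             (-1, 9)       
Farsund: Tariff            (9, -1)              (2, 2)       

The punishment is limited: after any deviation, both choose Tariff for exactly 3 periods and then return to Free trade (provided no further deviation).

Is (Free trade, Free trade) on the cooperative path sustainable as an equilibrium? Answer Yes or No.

No

Comparing payoff streams over the 4 periods until play realigns: cooperate → 5(1+δ+…+δ^3); deviate → 9 + 2(δ+…+δ^3).
Cooperation is sustained iff (5−2)(δ+…+δ^3) ≥ 9−5.
δ+…+δ^3 = 4/9·(1−(4/9)^3)/(1−4/9) = 0.7298, and (9−5)/(5−2) = 1.3333.
0.7298 < 1.3333, so cooperation is not sustainable.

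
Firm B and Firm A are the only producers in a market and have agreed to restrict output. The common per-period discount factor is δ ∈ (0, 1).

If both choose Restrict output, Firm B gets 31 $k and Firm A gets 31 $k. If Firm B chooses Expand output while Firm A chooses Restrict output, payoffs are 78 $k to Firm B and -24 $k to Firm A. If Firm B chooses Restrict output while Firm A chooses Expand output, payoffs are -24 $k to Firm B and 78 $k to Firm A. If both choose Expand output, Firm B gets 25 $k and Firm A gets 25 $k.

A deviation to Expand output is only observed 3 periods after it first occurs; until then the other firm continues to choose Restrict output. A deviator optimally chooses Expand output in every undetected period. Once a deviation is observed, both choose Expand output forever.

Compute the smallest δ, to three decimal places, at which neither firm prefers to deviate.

A deviator earns 78 for 3 periods, then 25 forever; cooperating earns 31 forever. Multiplying the IC by (1−δ):
31 ≥ 78(1−δ^3) + 25δ^3, so 53·δ^3 ≥ 47 and δ^3 ≥ 47/53.
δ ≥ (47/53)^(1/3) ≈ 0.961.

0.961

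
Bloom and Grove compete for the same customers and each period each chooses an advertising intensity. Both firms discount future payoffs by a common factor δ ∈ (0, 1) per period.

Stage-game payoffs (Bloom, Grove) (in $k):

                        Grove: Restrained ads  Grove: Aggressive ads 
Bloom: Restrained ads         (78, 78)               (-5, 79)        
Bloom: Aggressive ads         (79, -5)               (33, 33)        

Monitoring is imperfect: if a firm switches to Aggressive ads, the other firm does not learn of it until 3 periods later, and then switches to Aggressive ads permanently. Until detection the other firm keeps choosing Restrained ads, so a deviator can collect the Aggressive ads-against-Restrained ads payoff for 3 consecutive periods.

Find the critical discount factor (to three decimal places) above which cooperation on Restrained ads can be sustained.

0.279

Deviating for the 3 undetected periods gains 79−78 = 1 per period over cooperation, then loses 78−33 = 45 per period forever once punishment starts.
Gain: 1(1 + δ + … + δ^2); loss: 45·δ^3/(1−δ).
No profitable deviation ⇔ 1(1−δ^3) ≤ 45·δ^3, i.e. δ^3 ≥ 1/(1+45) = 1/46.
Hence δ ≥ (1/46)^(1/3) ≈ 0.279.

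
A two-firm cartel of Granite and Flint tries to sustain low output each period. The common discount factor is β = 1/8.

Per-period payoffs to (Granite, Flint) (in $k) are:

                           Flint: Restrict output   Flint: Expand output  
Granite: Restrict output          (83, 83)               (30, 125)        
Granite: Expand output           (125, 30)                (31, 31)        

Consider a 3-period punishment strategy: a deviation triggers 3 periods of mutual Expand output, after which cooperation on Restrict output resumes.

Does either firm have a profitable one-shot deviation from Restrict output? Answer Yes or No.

Yes

A one-shot deviation gives 125 now, then 31 for 3 periods, then back to 83.
Gain from deviating: (125−83) today; loss: (83−31) in each of the next 3 periods.
No-deviation condition: (83−31)(β+…+β^3) ≥ 125−83, i.e. β+…+β^3 ≥ 21/26.
At β = 1/8: β+…+β^3 = 0.1426 < 0.8077.
So cooperation is not sustainable.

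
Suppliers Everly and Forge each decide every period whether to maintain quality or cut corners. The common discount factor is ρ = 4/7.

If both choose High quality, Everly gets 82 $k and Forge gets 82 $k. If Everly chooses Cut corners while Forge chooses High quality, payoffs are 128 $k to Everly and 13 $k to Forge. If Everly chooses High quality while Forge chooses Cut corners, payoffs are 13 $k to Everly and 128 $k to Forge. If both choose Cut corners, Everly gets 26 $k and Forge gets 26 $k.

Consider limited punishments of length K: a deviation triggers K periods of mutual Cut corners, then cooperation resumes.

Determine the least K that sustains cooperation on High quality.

IC: ρ(1−ρ^K)/(1−ρ) ≥ (128−82)/(82−26) = 23/28.
With ρ = 4/7: need 1 − ρ^K ≥ 23/28·(1−4/7)/(4/7), i.e. ρ^K ≤ 0.3839.
Since (4/7)^1 = 0.5714 and (4/7)^2 = 0.3265, the smallest such K is 2.

2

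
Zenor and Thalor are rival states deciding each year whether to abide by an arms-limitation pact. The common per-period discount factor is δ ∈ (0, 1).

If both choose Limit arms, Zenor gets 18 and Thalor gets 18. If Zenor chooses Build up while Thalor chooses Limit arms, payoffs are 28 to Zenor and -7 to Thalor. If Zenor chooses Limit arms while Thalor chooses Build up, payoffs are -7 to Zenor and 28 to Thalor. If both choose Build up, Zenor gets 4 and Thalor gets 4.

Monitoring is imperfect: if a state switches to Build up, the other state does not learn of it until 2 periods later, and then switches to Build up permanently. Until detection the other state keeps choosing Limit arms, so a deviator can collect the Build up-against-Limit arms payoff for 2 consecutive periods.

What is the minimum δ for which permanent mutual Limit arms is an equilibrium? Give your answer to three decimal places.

A deviator earns 28 for 2 periods, then 4 forever; cooperating earns 18 forever. Multiplying the IC by (1−δ):
18 ≥ 28(1−δ^2) + 4δ^2, so 24·δ^2 ≥ 10 and δ^2 ≥ 5/12.
δ ≥ (5/12)^(1/2) ≈ 0.645.

0.645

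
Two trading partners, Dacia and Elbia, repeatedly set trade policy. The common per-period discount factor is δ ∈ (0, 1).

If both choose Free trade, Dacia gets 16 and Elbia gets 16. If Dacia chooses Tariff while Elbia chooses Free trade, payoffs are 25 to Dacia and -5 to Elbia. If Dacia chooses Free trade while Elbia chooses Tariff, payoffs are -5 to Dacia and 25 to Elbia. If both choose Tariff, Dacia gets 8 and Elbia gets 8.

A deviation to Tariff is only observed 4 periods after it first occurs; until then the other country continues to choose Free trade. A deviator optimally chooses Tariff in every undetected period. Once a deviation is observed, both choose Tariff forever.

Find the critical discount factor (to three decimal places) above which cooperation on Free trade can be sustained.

Deviating for the 4 undetected periods gains 25−16 = 9 per period over cooperation, then loses 16−8 = 8 per period forever once punishment starts.
Gain: 9(1 + δ + … + δ^3); loss: 8·δ^4/(1−δ).
No profitable deviation ⇔ 9(1−δ^4) ≤ 8·δ^4, i.e. δ^4 ≥ 9/(9+8) = 9/17.
Hence δ ≥ (9/17)^(1/4) ≈ 0.853.

0.853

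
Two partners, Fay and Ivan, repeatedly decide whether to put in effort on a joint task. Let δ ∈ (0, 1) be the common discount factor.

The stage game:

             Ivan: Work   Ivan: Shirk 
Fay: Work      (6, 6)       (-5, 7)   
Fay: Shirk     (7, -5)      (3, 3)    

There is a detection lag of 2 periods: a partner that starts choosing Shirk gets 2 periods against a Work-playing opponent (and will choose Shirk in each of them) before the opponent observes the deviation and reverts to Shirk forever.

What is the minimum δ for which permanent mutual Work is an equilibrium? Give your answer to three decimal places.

A deviator earns 7 for 2 periods, then 3 forever; cooperating earns 6 forever. Multiplying the IC by (1−δ):
6 ≥ 7(1−δ^2) + 3δ^2, so 4·δ^2 ≥ 1 and δ^2 ≥ 1/4.
δ ≥ (1/4)^(1/2) ≈ 0.500.

0.500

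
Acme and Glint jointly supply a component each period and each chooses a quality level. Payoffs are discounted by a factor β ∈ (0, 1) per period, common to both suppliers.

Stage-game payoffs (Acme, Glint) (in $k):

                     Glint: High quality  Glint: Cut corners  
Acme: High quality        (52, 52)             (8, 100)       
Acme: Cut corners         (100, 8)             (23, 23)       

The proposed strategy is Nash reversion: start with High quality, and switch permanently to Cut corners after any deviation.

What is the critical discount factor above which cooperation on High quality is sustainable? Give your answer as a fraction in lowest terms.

48/77

Cooperation forever yields 52 each period: 52/(1−β).
Deviating yields 100 once, then 23 forever: 100 + 23β/(1−β).
No profitable deviation requires 52/(1−β) ≥ 100 + 23β/(1−β).
Multiplying by (1−β): 52 ≥ 100(1−β) + 23β = 100 − 77β.
So 77β ≥ 48, i.e. β ≥ 48/77.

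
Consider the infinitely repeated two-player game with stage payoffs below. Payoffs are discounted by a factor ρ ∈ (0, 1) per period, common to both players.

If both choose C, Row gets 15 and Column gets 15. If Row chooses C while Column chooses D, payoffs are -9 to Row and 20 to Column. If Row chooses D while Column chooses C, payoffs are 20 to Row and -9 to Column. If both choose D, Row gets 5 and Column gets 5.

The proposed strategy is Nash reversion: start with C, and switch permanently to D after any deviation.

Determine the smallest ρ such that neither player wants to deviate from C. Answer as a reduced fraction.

One-period gain from deviating is 20 − 15 = 5. The loss is 15 − 5 = 10 in every subsequent period, with present value 10·ρ/(1−ρ).
Deviation is unprofitable when 10·ρ/(1−ρ) ≥ 5, i.e. ρ/(1−ρ) ≥ 1/2.
Equivalently ρ ≥ 5/(5+10) = 1/3.

1/3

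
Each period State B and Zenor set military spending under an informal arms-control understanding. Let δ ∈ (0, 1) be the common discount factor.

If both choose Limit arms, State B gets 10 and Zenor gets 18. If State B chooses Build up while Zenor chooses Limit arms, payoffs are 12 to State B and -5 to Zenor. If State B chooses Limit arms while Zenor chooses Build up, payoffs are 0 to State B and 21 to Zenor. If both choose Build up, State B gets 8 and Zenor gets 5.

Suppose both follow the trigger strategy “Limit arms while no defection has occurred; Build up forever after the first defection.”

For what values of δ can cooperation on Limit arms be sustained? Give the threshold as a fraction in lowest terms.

1/2

State B's threshold: (12−10)/(12−8) = 1/2.
Zenor's threshold: (21−18)/(21−5) = 3/16.
1/2 > 3/16, so State B binds and δ* = 1/2.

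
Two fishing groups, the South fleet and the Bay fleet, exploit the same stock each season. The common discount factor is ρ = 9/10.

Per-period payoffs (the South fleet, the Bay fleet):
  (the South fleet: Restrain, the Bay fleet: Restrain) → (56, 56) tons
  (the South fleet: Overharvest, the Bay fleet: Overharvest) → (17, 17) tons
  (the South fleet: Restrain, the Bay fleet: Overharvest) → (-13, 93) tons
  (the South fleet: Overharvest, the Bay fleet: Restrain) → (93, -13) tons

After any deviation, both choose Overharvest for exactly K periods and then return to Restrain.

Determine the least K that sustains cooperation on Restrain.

2

IC: ρ(1−ρ^K)/(1−ρ) ≥ (93−56)/(56−17) = 37/39.
With ρ = 9/10: need 1 − ρ^K ≥ 37/39·(1−9/10)/(9/10), i.e. ρ^K ≤ 0.8946.
Since (9/10)^1 = 0.9000 and (9/10)^2 = 0.8100, the smallest such K is 2.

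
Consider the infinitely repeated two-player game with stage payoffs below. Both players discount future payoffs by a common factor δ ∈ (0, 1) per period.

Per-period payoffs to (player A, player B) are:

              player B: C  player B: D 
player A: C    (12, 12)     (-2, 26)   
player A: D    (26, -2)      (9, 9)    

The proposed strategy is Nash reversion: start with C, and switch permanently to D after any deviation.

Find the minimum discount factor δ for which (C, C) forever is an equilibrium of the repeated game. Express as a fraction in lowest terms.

12/(1−δ) ≥ 26 + 9δ/(1−δ)
12 ≥ 26 − 17δ
δ ≥ 14/17.

14/17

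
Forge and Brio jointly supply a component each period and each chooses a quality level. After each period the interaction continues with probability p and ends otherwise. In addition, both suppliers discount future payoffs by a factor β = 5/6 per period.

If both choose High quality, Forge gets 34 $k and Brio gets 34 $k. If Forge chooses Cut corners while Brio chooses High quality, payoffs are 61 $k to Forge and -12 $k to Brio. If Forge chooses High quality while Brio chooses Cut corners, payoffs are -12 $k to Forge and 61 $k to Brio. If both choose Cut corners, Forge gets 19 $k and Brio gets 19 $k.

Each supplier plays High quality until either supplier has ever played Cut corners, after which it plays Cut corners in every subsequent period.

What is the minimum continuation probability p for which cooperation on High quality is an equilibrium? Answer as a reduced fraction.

With continuation probability p and discount β, the effective per-period discount factor is βp.
Grim-trigger IC: βp ≥ (61−34)/(61−19) = 9/14.
So p ≥ (9/14)/(5/6) = 27/35.

27/35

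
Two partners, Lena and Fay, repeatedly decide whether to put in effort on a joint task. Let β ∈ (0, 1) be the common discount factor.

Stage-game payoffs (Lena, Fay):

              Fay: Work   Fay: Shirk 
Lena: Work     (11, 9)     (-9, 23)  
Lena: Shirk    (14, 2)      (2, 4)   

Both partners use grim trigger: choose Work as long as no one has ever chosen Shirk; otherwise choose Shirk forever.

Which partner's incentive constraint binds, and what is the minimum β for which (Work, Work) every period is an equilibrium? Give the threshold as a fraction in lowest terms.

Fay; β ≥ 14/19

Lena's threshold: (14−11)/(14−2) = 1/4.
Fay's threshold: (23−9)/(23−4) = 14/19.
1/4 < 14/19, so Fay binds and β* = 14/19.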